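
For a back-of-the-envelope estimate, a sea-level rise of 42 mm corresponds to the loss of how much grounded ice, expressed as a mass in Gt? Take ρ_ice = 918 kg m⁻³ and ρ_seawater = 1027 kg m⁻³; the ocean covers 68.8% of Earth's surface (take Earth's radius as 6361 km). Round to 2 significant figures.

≈ 1.5×10^4 Gt

Required water volume = Δh × A = 0.042 m × 3.50×10^14 m² = 1.469×10^13 m³.
ρ_w = 1027 kg m⁻³, so the mass of water = 1.469×10^13 m³ × 1027 kg m⁻³ = 1.509×10^16 kg = 1.5×10^4 Gt (and the same mass of ice, by conservation).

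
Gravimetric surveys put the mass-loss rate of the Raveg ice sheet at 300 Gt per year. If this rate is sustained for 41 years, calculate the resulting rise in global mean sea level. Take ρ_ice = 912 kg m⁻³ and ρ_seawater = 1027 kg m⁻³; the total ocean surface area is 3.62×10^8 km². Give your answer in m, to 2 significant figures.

≈ 0.033 m

Total mass lost = 300 Gt/yr × 41 yr = 1.230×10^4 Gt = 1.230×10^16 kg.
ρ_w = 1027 kg m⁻³, so water volume = 1.230×10^16 / 1027 = 1.198×10^13 m³.
Δh = 1.198×10^13 / 3.62×10^14 = 0.0331 m.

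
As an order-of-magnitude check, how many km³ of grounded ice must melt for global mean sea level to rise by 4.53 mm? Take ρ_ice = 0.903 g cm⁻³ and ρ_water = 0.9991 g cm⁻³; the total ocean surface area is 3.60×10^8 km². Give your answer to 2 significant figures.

Required water volume = Δh × A = 0.00453 m × 3.60×10^14 m² = 1.631×10^12 m³ = 1631 km³.
Ice volume = water volume × ρ_w/ρ_ice = 1631 × 999.1/903 = 1800 km³.

≈ 1800 km³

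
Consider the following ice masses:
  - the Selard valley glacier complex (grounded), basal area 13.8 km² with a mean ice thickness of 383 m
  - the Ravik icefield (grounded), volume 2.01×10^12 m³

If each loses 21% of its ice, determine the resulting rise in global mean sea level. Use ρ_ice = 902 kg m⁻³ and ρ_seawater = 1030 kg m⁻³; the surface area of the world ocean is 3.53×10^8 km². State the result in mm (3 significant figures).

Selard: ice volume = 13.8 km² × 383 m = 5.285 km³; 0.21 × 5.285 × (902/1030) = 0.9720 km³ of water.
Ravik: 0.21 × 2.01×10^12 m³ × (902/1030) = 3.696×10^11 m³ of water.
Total added water ≈ 3.706×10^11 m³ over 3.53×10^14 m² → Δh = 1.05×10^-3 m = 1.05 mm.

≈ 1.05 mm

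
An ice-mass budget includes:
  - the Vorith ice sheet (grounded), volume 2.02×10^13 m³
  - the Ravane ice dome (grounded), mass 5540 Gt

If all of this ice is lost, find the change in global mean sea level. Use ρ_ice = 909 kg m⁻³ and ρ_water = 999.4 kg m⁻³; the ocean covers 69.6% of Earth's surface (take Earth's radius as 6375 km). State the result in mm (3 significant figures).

≈ 67.3 mm

Vorith: 2.02×10^13 m³ × (909/999.4) = 1.837×10^13 m³ of water.
Ravane: 5540 Gt = 5.540×10^15 kg; dividing by ρ_w = 999.4 kg m⁻³ gives 5.543×10^12 m³ of water.
Total added water ≈ 2.392×10^13 m³ over 3.55×10^14 m² → Δh = 0.0673 m = 67.3 mm.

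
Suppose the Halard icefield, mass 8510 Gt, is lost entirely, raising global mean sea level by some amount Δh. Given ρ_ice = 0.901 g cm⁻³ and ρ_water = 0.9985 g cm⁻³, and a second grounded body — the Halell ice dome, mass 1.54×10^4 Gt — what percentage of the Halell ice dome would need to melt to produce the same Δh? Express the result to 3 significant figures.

≈ 55.3 %

Equal sea-level rise means equal mass of meltwater, i.e. equal mass of ice lost.
Ice mass of Halard: 8.510×10^15 kg; ice mass of Halell: 1.540×10^16 kg.
Fraction required = 8.510×10^15 / 1.540×10^16 = 0.553 → 55.3 %.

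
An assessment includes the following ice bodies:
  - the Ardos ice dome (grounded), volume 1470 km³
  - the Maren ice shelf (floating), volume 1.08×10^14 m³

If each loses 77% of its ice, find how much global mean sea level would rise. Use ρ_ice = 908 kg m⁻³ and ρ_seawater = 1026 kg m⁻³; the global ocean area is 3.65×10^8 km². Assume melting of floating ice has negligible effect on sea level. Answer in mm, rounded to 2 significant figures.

Ardos: 0.77 × 1470 km³ × (908/1026) = 1002 km³ of water.
The Maren ice shelf is floating and already displaces its own weight of water, so its melt adds essentially nothing to sea level.
Total added water ≈ 1.002×10^12 m³ over 3.65×10^14 m² → Δh = 2.74×10^-3 m = 2.7 mm.

≈ 2.7 mm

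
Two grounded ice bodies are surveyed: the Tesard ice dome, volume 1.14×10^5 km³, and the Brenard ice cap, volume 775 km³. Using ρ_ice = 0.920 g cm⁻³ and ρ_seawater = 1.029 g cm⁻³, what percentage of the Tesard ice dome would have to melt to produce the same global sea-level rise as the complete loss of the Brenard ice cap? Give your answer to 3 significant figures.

≈ 0.680 %

Equal sea-level rise means equal mass of meltwater, i.e. equal mass of ice lost.
Ice mass of Brenard: 7.130×10^14 kg; ice mass of Tesard: 1.049×10^17 kg.
Fraction required = 7.130×10^14 / 1.049×10^17 = 6.80×10^-3 → 0.680 %.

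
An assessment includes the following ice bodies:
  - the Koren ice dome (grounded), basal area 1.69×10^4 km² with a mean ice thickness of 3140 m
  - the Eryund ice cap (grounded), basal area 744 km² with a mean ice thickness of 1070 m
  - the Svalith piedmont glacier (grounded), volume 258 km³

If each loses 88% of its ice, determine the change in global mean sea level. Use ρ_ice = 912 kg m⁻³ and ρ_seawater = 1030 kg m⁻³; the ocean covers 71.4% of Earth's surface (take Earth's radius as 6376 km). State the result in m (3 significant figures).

≈ 0.116 m

Koren: ice volume = 1.69×10^4 km² × 3140 m = 5.307×10^4 km³; 0.88 × 5.307×10^4 × (912/1030) = 4.135×10^4 km³ of water.
Eryund: ice volume = 744 km² × 1070 m = 796.1 km³; 0.88 × 796.1 × (912/1030) = 620.3 km³ of water.
Svalith: 0.88 × 258 km³ × (912/1030) = 201.0 km³ of water.
Total added water ≈ 4.217×10^13 m³ over 3.65×10^14 m² → Δh = 0.116 m.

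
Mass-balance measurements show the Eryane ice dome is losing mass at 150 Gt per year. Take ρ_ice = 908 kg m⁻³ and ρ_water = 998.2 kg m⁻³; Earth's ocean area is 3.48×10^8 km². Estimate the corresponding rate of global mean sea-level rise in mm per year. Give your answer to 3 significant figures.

≈ 0.432 mm/yr

ρ_w = 998.2 kg m⁻³. Annual water volume added = 150 Gt / ρ_w = 1.500×10^14 kg / 998.2 kg m⁻³ = 1.503×10^11 m³.
Δh per year = 1.503×10^11 / 3.48×10^14 = 4.32×10^-4 m = 0.432 mm.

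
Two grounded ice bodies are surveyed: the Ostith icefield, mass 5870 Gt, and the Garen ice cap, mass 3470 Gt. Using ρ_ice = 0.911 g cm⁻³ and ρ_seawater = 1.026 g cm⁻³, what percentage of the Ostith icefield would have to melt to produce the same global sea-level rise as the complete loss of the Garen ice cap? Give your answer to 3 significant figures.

Equal sea-level rise means equal mass of meltwater, i.e. equal mass of ice lost.
Ice mass of Garen: 3.470×10^15 kg; ice mass of Ostith: 5.870×10^15 kg.
Fraction required = 3.470×10^15 / 5.870×10^15 = 0.591 → 59.1 %.

≈ 59.1 %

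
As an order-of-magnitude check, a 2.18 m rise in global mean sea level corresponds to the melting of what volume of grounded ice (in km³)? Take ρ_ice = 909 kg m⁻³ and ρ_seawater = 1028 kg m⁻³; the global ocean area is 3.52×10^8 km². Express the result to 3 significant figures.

Required water volume = Δh × A = 2.18 m × 3.52×10^14 m² = 7.674×10^14 m³ = 7.674×10^5 km³.
Ice volume = water volume × ρ_w/ρ_ice = 7.674×10^5 × 1028/909 = 8.68×10^5 km³.

≈ 8.68×10^5 km³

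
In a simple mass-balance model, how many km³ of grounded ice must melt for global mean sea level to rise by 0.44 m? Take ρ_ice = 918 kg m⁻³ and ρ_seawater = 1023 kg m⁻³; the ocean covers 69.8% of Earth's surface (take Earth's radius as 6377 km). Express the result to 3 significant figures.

Required water volume = Δh × A = 0.44 m × 3.57×10^14 m² = 1.569×10^14 m³ = 1.569×10^5 km³.
Ice volume = water volume × ρ_w/ρ_ice = 1.569×10^5 × 1023/918 = 1.75×10^5 km³.

≈ 1.75×10^5 km³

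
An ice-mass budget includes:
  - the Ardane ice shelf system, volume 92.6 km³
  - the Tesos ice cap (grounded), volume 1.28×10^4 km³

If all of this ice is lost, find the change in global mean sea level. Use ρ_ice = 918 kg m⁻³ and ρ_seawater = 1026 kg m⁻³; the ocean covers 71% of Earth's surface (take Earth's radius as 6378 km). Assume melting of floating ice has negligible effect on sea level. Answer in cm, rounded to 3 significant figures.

The Ardane ice shelf system is floating and already displaces its own weight of water, so its melt adds essentially nothing to sea level.
Tesos: 1.28×10^4 km³ × (918/1026) = 1.145×10^4 km³ of water.
Total added water ≈ 1.145×10^13 m³ over 3.63×10^14 m² → Δh = 0.0316 m = 3.16 cm.

≈ 3.16 cm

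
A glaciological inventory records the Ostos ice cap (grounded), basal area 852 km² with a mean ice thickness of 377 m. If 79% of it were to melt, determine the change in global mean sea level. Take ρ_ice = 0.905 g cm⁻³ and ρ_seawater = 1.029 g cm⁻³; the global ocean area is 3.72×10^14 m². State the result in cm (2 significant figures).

Ostos: ice volume = 852 km² × 377 m = 321.2 km³; 0.79 × 321.2 × (905/1029) = 223.2 km³ of water.
Spread over 3.72×10^14 m² of ocean, Δh = 2.232×10^11 / 3.72×10^14 = 6.00×10^-4 m = 0.060 cm.

≈ 0.060 cm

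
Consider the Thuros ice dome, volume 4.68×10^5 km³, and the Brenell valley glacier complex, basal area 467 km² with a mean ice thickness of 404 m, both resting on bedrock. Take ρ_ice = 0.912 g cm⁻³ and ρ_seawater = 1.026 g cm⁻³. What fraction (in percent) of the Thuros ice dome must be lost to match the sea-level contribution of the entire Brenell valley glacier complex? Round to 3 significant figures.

Equal sea-level rise means equal mass of meltwater, i.e. equal mass of ice lost.
Ice mass of Brenell: 1.721×10^14 kg; ice mass of Thuros: 4.268×10^17 kg.
Fraction required = 1.721×10^14 / 4.268×10^17 = 4.03×10^-4 → 0.0403 %.

≈ 0.0403 %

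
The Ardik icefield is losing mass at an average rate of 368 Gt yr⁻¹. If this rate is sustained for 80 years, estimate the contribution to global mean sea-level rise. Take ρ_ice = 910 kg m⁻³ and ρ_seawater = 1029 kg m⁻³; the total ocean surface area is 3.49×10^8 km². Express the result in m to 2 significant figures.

≈ 0.082 m

Total mass lost = 368 Gt/yr × 80 yr = 2.944×10^4 Gt = 2.944×10^16 kg.
ρ_w = 1029 kg m⁻³, so water volume = 2.944×10^16 / 1029 = 2.861×10^13 m³.
Δh = 2.861×10^13 / 3.49×10^14 = 0.0820 m.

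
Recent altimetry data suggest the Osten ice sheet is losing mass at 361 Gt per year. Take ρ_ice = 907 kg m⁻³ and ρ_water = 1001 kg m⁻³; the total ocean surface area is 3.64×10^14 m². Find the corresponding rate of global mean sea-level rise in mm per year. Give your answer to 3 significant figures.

ρ_w = 1001 kg m⁻³. Annual water volume added = 361 Gt / ρ_w = 3.610×10^14 kg / 1001 kg m⁻³ = 3.606×10^11 m³.
Δh per year = 3.606×10^11 / 3.64×10^14 = 9.91×10^-4 m = 0.991 mm.

≈ 0.991 mm/yr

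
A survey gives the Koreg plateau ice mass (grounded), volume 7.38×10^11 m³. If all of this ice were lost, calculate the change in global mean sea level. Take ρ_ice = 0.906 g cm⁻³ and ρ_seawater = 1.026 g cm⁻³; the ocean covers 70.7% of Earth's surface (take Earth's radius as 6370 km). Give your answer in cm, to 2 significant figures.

Koreg: 7.38×10^11 m³ × (906/1026) = 6.517×10^11 m³ of water.
Spread over 3.61×10^14 m² of ocean, Δh = 6.517×10^11 / 3.61×10^14 = 1.81×10^-3 m = 0.18 cm.

≈ 0.18 cm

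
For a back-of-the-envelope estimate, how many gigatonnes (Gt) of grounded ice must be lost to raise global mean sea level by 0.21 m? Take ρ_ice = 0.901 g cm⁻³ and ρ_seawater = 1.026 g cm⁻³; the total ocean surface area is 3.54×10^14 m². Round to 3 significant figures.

Required water volume = Δh × A = 0.21 m × 3.54×10^14 m² = 7.434×10^13 m³.
ρ_w = 1.026 g cm⁻³ = 1026 kg m⁻³, so the mass of water = 7.434×10^13 m³ × 1026 kg m⁻³ = 7.627×10^16 kg = 7.63×10^4 Gt (and the same mass of ice, by conservation).

≈ 7.63×10^4 Gt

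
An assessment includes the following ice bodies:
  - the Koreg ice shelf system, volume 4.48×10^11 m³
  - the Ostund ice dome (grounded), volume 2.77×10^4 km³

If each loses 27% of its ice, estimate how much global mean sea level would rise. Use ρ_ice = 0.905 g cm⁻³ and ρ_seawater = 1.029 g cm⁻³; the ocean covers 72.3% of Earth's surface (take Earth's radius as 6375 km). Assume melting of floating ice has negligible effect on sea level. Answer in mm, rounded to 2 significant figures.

The Koreg ice shelf system is floating and already displaces its own weight of water, so its melt adds essentially nothing to sea level.
Ostund: 0.27 × 2.77×10^4 km³ × (905/1029) = 6578 km³ of water.
Total added water ≈ 6.578×10^12 m³ over 3.69×10^14 m² → Δh = 0.0178 m = 18 mm.

≈ 18 mm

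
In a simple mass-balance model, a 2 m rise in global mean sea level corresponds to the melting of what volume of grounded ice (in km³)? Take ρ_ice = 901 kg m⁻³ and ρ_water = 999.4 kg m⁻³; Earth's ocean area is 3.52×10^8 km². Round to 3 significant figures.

≈ 7.81×10^5 km³

Required water volume = Δh × A = 2 m × 3.52×10^14 m² = 7.040×10^14 m³ = 7.040×10^5 km³.
Ice volume = water volume × ρ_w/ρ_ice = 7.040×10^5 × 999.4/901 = 7.81×10^5 km³.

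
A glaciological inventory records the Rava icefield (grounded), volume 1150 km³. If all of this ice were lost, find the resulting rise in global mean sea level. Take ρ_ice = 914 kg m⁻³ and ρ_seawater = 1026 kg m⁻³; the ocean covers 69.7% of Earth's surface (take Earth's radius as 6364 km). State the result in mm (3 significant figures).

≈ 2.89 mm

Rava: 1150 km³ × (914/1026) = 1024 km³ of water.
Spread over 3.55×10^14 m² of ocean, Δh = 1.024×10^12 / 3.55×10^14 = 2.89×10^-3 m = 2.89 mm.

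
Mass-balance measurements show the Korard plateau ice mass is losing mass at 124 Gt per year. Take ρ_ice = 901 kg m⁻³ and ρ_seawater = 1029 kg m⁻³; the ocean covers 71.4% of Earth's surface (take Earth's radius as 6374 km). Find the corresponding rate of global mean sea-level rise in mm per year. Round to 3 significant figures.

≈ 0.331 mm/yr

ρ_w = 1029 kg m⁻³. Annual water volume added = 124 Gt / ρ_w = 1.240×10^14 kg / 1029 kg m⁻³ = 1.205×10^11 m³.
Δh per year = 1.205×10^11 / 3.65×10^14 = 3.31×10^-4 m = 0.331 mm.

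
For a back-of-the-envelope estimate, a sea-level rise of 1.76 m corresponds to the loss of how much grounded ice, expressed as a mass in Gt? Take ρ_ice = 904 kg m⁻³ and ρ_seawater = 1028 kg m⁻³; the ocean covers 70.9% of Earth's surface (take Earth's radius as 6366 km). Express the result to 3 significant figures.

Required water volume = Δh × A = 1.76 m × 3.61×10^14 m² = 6.355×10^14 m³.
ρ_w = 1028 kg m⁻³, so the mass of water = 6.355×10^14 m³ × 1028 kg m⁻³ = 6.533×10^17 kg = 6.53×10^5 Gt (and the same mass of ice, by conservation).

≈ 6.53×10^5 Gt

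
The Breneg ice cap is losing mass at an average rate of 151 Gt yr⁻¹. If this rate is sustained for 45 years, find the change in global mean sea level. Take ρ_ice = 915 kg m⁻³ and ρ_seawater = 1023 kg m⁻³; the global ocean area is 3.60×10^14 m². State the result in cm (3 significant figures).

Total mass lost = 151 Gt/yr × 45 yr = 6795 Gt = 6.795×10^15 kg.
ρ_w = 1023 kg m⁻³, so water volume = 6.795×10^15 / 1023 = 6.642×10^12 m³.
Δh = 6.642×10^12 / 3.60×10^14 = 0.0185 m = 1.85 cm.

≈ 1.85 cm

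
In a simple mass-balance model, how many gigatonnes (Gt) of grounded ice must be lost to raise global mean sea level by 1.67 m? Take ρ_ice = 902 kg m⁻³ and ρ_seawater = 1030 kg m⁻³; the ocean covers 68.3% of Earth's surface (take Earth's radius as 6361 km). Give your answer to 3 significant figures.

Required water volume = Δh × A = 1.67 m × 3.47×10^14 m² = 5.800×10^14 m³.
ρ_w = 1030 kg m⁻³, so the mass of water = 5.800×10^14 m³ × 1030 kg m⁻³ = 5.974×10^17 kg = 5.97×10^5 Gt (and the same mass of ice, by conservation).

≈ 5.97×10^5 Gt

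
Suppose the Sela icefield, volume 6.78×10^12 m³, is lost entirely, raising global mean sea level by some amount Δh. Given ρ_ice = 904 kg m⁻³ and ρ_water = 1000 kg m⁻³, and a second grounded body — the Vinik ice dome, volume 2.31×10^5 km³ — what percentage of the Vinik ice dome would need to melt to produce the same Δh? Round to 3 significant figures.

Equal sea-level rise means equal mass of meltwater, i.e. equal mass of ice lost.
Ice mass of Sela: 6.129×10^15 kg; ice mass of Vinik: 2.088×10^17 kg.
Fraction required = 6.129×10^15 / 2.088×10^17 = 0.0294 → 2.94 %.

≈ 2.94 %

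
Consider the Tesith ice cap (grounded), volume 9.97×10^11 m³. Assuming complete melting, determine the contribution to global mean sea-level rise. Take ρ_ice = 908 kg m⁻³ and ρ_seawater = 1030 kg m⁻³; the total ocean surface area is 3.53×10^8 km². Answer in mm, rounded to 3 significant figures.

≈ 2.49 mm

Tesith: 9.97×10^11 m³ × (908/1030) = 8.789×10^11 m³ of water.
Spread over 3.53×10^14 m² of ocean, Δh = 8.789×10^11 / 3.53×10^14 = 2.49×10^-3 m = 2.49 mm.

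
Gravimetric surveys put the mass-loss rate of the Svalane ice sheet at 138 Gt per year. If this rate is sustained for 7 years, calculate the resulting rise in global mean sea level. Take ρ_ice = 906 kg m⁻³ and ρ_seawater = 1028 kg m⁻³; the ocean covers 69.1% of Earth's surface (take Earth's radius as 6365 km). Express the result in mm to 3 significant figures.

Total mass lost = 138 Gt/yr × 7 yr = 966.0 Gt = 9.660×10^14 kg.
ρ_w = 1028 kg m⁻³, so water volume = 9.660×10^14 / 1028 = 9.397×10^11 m³.
Δh = 9.397×10^11 / 3.52×10^14 = 2.67×10^-3 m = 2.67 mm.

≈ 2.67 mm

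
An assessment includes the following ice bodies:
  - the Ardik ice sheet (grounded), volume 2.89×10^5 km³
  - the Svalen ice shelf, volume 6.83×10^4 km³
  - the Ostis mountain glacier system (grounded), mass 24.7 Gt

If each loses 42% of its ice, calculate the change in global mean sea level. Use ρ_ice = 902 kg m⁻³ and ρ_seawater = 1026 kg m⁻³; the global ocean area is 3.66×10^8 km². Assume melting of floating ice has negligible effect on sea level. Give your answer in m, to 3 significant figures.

≈ 0.292 m

Ardik: 0.42 × 2.89×10^5 km³ × (902/1026) = 1.067×10^5 km³ of water.
The Svalen ice shelf is floating and already displaces its own weight of water, so its melt adds essentially nothing to sea level.
Ostis: 0.42 × 24.7 Gt = 1.037×10^13 kg; dividing by ρ_w = 1026 kg m⁻³ gives 1.011×10^10 m³ of water.
Total added water ≈ 1.067×10^14 m³ over 3.66×10^14 m² → Δh = 0.292 m.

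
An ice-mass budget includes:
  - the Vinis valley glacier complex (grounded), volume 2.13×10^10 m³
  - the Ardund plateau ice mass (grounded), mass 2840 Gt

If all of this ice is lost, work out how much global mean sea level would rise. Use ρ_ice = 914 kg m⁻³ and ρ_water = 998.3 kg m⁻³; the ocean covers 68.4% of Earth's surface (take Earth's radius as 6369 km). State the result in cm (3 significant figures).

≈ 0.822 cm

Vinis: 2.13×10^10 m³ × (914/998.3) = 1.950×10^10 m³ of water.
Ardund: 2840 Gt = 2.840×10^15 kg; dividing by ρ_w = 998.3 kg m⁻³ gives 2.845×10^12 m³ of water.
Total added water ≈ 2.864×10^12 m³ over 3.49×10^14 m² → Δh = 8.22×10^-3 m = 0.822 cm.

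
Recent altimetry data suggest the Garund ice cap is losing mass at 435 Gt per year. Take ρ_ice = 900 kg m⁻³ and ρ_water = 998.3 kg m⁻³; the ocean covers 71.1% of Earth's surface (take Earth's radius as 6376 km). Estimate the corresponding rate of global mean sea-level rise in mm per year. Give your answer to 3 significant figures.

ρ_w = 998.3 kg m⁻³. Annual water volume added = 435 Gt / ρ_w = 4.350×10^14 kg / 998.3 kg m⁻³ = 4.357×10^11 m³.
Δh per year = 4.357×10^11 / 3.63×10^14 = 1.20×10^-3 m = 1.20 mm.

≈ 1.20 mm/yr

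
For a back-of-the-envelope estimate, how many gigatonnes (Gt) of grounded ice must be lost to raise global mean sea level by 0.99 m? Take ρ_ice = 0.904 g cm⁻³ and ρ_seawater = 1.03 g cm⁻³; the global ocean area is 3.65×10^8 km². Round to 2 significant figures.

Required water volume = Δh × A = 0.99 m × 3.65×10^14 m² = 3.614×10^14 m³.
ρ_w = 1.03 g cm⁻³ = 1030 kg m⁻³, so the mass of water = 3.614×10^14 m³ × 1030 kg m⁻³ = 3.722×10^17 kg = 3.7×10^5 Gt (and the same mass of ice, by conservation).

≈ 3.7×10^5 Gt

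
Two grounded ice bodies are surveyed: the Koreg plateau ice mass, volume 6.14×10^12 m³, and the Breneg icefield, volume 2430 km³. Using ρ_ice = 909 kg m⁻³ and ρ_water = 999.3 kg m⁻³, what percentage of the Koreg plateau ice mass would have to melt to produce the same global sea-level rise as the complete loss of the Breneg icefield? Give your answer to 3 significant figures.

Equal sea-level rise means equal mass of meltwater, i.e. equal mass of ice lost.
Ice mass of Breneg: 2.209×10^15 kg; ice mass of Koreg: 5.581×10^15 kg.
Fraction required = 2.209×10^15 / 5.581×10^15 = 0.396 → 39.6 %.

≈ 39.6 %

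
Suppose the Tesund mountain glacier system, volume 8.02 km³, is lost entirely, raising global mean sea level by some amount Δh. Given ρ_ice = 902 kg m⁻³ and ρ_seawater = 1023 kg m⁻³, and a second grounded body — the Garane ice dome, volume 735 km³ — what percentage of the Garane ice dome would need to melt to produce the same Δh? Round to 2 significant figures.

≈ 1.1 %

Equal sea-level rise means equal mass of meltwater, i.e. equal mass of ice lost.
Ice mass of Tesund: 7.234×10^12 kg; ice mass of Garane: 6.630×10^14 kg.
Fraction required = 7.234×10^12 / 6.630×10^14 = 0.0109 → 1.1 %.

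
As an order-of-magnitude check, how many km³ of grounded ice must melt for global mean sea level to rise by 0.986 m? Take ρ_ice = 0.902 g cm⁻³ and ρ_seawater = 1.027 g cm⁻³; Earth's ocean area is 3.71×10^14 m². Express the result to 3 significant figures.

Required water volume = Δh × A = 0.986 m × 3.71×10^14 m² = 3.658×10^14 m³ = 3.658×10^5 km³.
Ice volume = water volume × ρ_w/ρ_ice = 3.658×10^5 × 1027/902 = 4.16×10^5 km³.

≈ 4.16×10^5 km³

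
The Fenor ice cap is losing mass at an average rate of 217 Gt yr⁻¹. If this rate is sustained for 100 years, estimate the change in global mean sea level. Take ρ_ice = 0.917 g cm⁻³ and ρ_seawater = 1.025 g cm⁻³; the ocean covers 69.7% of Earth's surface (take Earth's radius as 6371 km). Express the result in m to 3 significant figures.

Total mass lost = 217 Gt/yr × 100 yr = 2.170×10^4 Gt = 2.170×10^16 kg.
ρ_w = 1.025 g cm⁻³ = 1025 kg m⁻³, so water volume = 2.170×10^16 / 1025 = 2.117×10^13 m³.
Δh = 2.117×10^13 / 3.56×10^14 = 0.0595 m.

≈ 0.0595 m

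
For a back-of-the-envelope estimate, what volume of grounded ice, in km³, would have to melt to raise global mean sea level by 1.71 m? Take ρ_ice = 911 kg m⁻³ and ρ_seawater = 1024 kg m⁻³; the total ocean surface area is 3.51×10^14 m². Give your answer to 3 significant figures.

≈ 6.75×10^5 km³

Required water volume = Δh × A = 1.71 m × 3.51×10^14 m² = 6.002×10^14 m³ = 6.002×10^5 km³.
Ice volume = water volume × ρ_w/ρ_ice = 6.002×10^5 × 1024/911 = 6.75×10^5 km³.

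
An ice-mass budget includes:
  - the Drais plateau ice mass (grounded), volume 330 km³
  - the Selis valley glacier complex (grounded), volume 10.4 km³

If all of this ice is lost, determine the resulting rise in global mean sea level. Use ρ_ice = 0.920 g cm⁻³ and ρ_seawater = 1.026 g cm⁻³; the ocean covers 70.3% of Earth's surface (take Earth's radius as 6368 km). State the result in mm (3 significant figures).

≈ 0.852 mm

Drais: 330 km³ × (920/1026) = 295.9 km³ of water.
Selis: 10.4 km³ × (920/1026) = 9.326 km³ of water.
Total added water ≈ 3.052×10^11 m³ over 3.58×10^14 m² → Δh = 8.52×10^-4 m = 0.852 mm.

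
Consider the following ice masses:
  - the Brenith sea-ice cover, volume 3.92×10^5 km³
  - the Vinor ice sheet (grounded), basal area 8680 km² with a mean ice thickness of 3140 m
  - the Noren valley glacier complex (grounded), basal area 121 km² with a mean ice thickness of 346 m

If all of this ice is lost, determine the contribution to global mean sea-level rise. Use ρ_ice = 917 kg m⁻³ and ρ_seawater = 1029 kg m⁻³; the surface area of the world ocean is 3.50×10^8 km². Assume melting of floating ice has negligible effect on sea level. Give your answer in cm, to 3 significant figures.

The Brenith sea-ice cover is floating and already displaces its own weight of water, so its melt adds essentially nothing to sea level.
Vinor: ice volume = 8680 km² × 3140 m = 2.726×10^4 km³; 2.726×10^4 × (917/1029) = 2.429×10^4 km³ of water.
Noren: ice volume = 121 km² × 346 m = 41.87 km³; 41.87 × (917/1029) = 37.31 km³ of water.
Total added water ≈ 2.433×10^13 m³ over 3.50×10^14 m² → Δh = 0.0695 m = 6.95 cm.

≈ 6.95 cm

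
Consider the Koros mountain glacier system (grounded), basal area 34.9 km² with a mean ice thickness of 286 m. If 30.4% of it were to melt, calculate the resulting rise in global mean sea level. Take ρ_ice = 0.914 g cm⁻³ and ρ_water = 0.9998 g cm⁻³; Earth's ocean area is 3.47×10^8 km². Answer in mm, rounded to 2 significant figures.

≈ 8.0×10^-3 mm

Koros: ice volume = 34.9 km² × 286 m = 9.981 km³; 0.304 × 9.981 × (914/999.8) = 2.774 km³ of water.
Spread over 3.47×10^14 m² of ocean, Δh = 2.774×10^9 / 3.47×10^14 = 7.99×10^-6 m = 8.0×10^-3 mm.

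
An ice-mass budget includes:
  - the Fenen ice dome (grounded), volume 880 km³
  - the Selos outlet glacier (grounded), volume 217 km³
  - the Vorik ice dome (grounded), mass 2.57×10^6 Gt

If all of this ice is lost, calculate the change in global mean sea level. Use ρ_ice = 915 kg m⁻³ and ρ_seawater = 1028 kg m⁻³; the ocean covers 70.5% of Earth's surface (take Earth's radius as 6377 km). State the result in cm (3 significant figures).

≈ 694 cm

Fenen: 880 km³ × (915/1028) = 783.3 km³ of water.
Selos: 217 km³ × (915/1028) = 193.1 km³ of water.
Vorik: 2.57×10^6 Gt = 2.570×10^18 kg; dividing by ρ_w = 1028 kg m⁻³ gives 2.500×10^15 m³ of water.
Total added water ≈ 2.501×10^15 m³ over 3.60×10^14 m² → Δh = 6.94 m = 694 cm.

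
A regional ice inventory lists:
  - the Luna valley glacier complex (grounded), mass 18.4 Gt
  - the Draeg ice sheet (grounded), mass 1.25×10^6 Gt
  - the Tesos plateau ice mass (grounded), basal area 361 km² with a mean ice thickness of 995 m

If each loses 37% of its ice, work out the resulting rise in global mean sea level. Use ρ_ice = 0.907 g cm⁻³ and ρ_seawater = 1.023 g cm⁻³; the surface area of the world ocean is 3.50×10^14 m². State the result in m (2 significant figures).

≈ 1.3 m

Luna: 0.37 × 18.4 Gt = 6.808×10^12 kg; dividing by ρ_w = 1.023 g cm⁻³ = 1023 kg m⁻³ gives 6.655×10^9 m³ of water.
Draeg: 0.37 × 1.25×10^6 Gt = 4.625×10^17 kg; dividing by ρ_w = 1023 kg m⁻³ gives 4.521×10^14 m³ of water.
Tesos: ice volume = 361 km² × 995 m = 359.2 km³; 0.37 × 359.2 × (907/1023) = 117.8 km³ of water.
Total added water ≈ 4.522×10^14 m³ over 3.50×10^14 m² → Δh = 1.29 m.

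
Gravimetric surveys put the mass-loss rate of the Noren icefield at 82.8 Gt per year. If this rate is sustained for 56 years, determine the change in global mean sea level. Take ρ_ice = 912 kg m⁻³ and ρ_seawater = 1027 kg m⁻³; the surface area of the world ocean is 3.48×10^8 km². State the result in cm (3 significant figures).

Total mass lost = 82.8 Gt/yr × 56 yr = 4637 Gt = 4.637×10^15 kg.
ρ_w = 1027 kg m⁻³, so water volume = 4.637×10^15 / 1027 = 4.515×10^12 m³.
Δh = 4.515×10^12 / 3.48×10^14 = 0.0130 m = 1.30 cm.

≈ 1.30 cm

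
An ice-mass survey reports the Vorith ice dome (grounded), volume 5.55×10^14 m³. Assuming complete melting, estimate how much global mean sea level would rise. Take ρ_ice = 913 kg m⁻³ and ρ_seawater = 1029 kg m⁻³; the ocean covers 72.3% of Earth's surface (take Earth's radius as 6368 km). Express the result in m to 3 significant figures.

≈ 1.34 m

Vorith: 5.55×10^14 m³ × (913/1029) = 4.924×10^14 m³ of water.
Spread over 3.68×10^14 m² of ocean, Δh = 4.924×10^14 / 3.68×10^14 = 1.34 m.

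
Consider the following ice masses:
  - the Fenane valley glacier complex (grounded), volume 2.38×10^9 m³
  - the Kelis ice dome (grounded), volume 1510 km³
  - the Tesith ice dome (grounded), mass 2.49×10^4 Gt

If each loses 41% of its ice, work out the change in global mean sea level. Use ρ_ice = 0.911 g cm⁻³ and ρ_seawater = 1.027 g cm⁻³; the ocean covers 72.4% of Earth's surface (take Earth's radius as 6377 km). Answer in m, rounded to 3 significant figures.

≈ 0.0284 m

Fenane: 0.41 × 2.38×10^9 m³ × (911/1027) = 8.656×10^8 m³ of water.
Kelis: 0.41 × 1510 km³ × (911/1027) = 549.2 km³ of water.
Tesith: 0.41 × 2.49×10^4 Gt = 1.021×10^16 kg; dividing by ρ_w = 1.027 g cm⁻³ = 1027 kg m⁻³ gives 9.941×10^12 m³ of water.
Total added water ≈ 1.049×10^13 m³ over 3.70×10^14 m² → Δh = 0.0284 m.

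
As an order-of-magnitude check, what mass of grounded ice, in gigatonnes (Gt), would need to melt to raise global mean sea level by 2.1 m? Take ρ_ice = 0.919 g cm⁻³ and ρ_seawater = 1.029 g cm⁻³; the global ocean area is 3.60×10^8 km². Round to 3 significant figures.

≈ 7.78×10^5 Gt

Required water volume = Δh × A = 2.1 m × 3.60×10^14 m² = 7.560×10^14 m³.
ρ_w = 1.029 g cm⁻³ = 1029 kg m⁻³, so the mass of water = 7.560×10^14 m³ × 1029 kg m⁻³ = 7.779×10^17 kg = 7.78×10^5 Gt (and the same mass of ice, by conservation).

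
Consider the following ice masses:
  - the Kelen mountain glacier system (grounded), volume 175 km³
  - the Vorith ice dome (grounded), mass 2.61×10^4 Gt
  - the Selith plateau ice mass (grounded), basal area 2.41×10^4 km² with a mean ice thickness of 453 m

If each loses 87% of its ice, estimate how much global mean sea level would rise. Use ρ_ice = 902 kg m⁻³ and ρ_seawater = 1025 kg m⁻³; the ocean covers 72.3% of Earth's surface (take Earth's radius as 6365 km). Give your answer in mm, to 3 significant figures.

≈ 83.3 mm

Kelen: 0.87 × 175 km³ × (902/1025) = 134.0 km³ of water.
Vorith: 0.87 × 2.61×10^4 Gt = 2.271×10^16 kg; dividing by ρ_w = 1025 kg m⁻³ gives 2.215×10^13 m³ of water.
Selith: ice volume = 2.41×10^4 km² × 453 m = 1.092×10^4 km³; 0.87 × 1.092×10^4 × (902/1025) = 8358 km³ of water.
Total added water ≈ 3.065×10^13 m³ over 3.68×10^14 m² → Δh = 0.0833 m = 83.3 mm.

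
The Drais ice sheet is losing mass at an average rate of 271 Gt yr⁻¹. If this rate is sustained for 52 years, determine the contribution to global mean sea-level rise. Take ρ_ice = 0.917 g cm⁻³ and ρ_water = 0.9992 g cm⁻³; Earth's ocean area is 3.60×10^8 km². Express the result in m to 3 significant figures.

≈ 0.0392 m

Total mass lost = 271 Gt/yr × 52 yr = 1.409×10^4 Gt = 1.409×10^16 kg.
ρ_w = 0.9992 g cm⁻³ = 999.2 kg m⁻³, so water volume = 1.409×10^16 / 999.2 = 1.410×10^13 m³.
Δh = 1.410×10^13 / 3.60×10^14 = 0.0392 m.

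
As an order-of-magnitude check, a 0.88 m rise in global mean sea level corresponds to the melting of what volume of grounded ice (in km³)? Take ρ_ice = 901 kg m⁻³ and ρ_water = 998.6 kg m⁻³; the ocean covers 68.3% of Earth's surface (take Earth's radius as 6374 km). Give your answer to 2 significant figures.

Required water volume = Δh × A = 0.88 m × 3.49×10^14 m² = 3.069×10^14 m³ = 3.069×10^5 km³.
Ice volume = water volume × ρ_w/ρ_ice = 3.069×10^5 × 998.6/901 = 3.4×10^5 km³.

≈ 3.4×10^5 km³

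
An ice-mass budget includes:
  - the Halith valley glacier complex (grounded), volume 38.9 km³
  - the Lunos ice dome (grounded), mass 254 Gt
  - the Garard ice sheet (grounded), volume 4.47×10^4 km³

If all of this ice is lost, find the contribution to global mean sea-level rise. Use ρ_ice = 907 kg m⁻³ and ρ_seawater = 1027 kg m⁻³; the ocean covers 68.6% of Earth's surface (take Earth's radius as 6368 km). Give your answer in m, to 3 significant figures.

Halith: 38.9 km³ × (907/1027) = 34.35 km³ of water.
Lunos: 254 Gt = 2.540×10^14 kg; dividing by ρ_w = 1027 kg m⁻³ gives 2.473×10^11 m³ of water.
Garard: 4.47×10^4 km³ × (907/1027) = 3.948×10^4 km³ of water.
Total added water ≈ 3.976×10^13 m³ over 3.50×10^14 m² → Δh = 0.114 m.

≈ 0.114 m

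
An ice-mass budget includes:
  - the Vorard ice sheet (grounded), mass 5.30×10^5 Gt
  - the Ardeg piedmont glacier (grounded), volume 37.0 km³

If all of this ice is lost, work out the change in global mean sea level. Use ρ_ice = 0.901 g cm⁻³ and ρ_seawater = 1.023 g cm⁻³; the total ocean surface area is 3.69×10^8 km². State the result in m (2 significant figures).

Vorard: 5.30×10^5 Gt = 5.300×10^17 kg; dividing by ρ_w = 1.023 g cm⁻³ = 1023 kg m⁻³ gives 5.181×10^14 m³ of water.
Ardeg: 37.0 km³ × (901/1023) = 32.59 km³ of water.
Total added water ≈ 5.181×10^14 m³ over 3.69×10^14 m² → Δh = 1.40 m.

≈ 1.4 m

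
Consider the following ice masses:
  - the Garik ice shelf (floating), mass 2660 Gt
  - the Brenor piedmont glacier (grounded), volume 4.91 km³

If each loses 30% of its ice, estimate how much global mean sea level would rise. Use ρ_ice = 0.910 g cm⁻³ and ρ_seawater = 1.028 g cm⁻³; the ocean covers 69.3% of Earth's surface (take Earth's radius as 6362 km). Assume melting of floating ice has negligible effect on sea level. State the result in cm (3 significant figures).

The Garik ice shelf is floating and already displaces its own weight of water, so its melt adds essentially nothing to sea level.
Brenor: 0.3 × 4.91 km³ × (910/1028) = 1.304 km³ of water.
Total added water ≈ 1.304×10^9 m³ over 3.52×10^14 m² → Δh = 3.70×10^-6 m = 3.70×10^-4 cm.

≈ 3.70×10^-4 cm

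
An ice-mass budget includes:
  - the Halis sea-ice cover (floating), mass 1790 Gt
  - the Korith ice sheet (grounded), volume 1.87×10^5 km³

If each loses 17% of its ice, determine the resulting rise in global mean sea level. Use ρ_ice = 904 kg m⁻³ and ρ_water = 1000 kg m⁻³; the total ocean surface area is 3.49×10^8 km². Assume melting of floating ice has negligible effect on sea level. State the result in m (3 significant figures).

The Halis sea-ice cover is floating and already displaces its own weight of water, so its melt adds essentially nothing to sea level.
Korith: 0.17 × 1.87×10^5 km³ × (904/1000) = 2.874×10^4 km³ of water.
Total added water ≈ 2.874×10^13 m³ over 3.49×10^14 m² → Δh = 0.0823 m.

≈ 0.0823 m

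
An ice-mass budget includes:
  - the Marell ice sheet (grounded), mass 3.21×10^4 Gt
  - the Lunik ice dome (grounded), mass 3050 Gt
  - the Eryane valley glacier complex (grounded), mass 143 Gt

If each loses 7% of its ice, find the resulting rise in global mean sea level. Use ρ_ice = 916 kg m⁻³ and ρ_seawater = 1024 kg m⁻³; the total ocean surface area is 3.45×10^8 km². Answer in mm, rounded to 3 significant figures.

Marell: 0.07 × 3.21×10^4 Gt = 2.247×10^15 kg; dividing by ρ_w = 1024 kg m⁻³ gives 2.194×10^12 m³ of water.
Lunik: 0.07 × 3050 Gt = 2.135×10^14 kg; dividing by ρ_w = 1024 kg m⁻³ gives 2.085×10^11 m³ of water.
Eryane: 0.07 × 143 Gt = 1.001×10^13 kg; dividing by ρ_w = 1024 kg m⁻³ gives 9.775×10^9 m³ of water.
Total added water ≈ 2.413×10^12 m³ over 3.45×10^14 m² → Δh = 6.99×10^-3 m = 6.99 mm.

≈ 6.99 mm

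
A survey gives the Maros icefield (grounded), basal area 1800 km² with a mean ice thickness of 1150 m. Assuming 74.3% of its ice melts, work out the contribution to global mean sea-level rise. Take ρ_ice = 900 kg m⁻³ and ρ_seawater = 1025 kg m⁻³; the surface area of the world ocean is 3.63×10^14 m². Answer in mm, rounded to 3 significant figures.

Maros: ice volume = 1800 km² × 1150 m = 2070 km³; 0.743 × 2070 × (900/1025) = 1350 km³ of water.
Spread over 3.63×10^14 m² of ocean, Δh = 1.350×10^12 / 3.63×10^14 = 3.72×10^-3 m = 3.72 mm.

≈ 3.72 mm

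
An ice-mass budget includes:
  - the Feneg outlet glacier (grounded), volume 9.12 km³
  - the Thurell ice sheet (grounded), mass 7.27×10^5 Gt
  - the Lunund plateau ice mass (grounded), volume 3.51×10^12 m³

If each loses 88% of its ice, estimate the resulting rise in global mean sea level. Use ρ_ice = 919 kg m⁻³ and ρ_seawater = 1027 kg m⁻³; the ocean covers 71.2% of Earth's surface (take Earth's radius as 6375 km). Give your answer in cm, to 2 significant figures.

Feneg: 0.88 × 9.12 km³ × (919/1027) = 7.182 km³ of water.
Thurell: 0.88 × 7.27×10^5 Gt = 6.398×10^17 kg; dividing by ρ_w = 1027 kg m⁻³ gives 6.229×10^14 m³ of water.
Lunund: 0.88 × 3.51×10^12 m³ × (919/1027) = 2.764×10^12 m³ of water.
Total added water ≈ 6.257×10^14 m³ over 3.64×10^14 m² → Δh = 1.72 m = 170 cm.

≈ 170 cm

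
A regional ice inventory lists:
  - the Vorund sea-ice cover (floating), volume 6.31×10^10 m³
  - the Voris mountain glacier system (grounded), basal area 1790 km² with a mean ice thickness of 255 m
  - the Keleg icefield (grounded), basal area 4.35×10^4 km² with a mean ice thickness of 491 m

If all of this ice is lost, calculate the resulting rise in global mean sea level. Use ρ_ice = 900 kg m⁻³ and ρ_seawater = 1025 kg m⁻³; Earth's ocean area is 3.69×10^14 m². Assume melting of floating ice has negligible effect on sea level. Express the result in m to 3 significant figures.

≈ 0.0519 m

The Vorund sea-ice cover is floating and already displaces its own weight of water, so its melt adds essentially nothing to sea level.
Voris: ice volume = 1790 km² × 255 m = 456.4 km³; 456.4 × (900/1025) = 400.8 km³ of water.
Keleg: ice volume = 4.35×10^4 km² × 491 m = 2.136×10^4 km³; 2.136×10^4 × (900/1025) = 1.875×10^4 km³ of water.
Total added water ≈ 1.915×10^13 m³ over 3.69×10^14 m² → Δh = 0.0519 m.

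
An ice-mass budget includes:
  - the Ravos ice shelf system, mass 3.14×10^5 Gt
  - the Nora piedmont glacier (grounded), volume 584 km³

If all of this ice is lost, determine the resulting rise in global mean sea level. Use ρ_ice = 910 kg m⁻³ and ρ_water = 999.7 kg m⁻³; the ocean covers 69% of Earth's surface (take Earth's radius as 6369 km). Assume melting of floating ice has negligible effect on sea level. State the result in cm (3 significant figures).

The Ravos ice shelf system is floating and already displaces its own weight of water, so its melt adds essentially nothing to sea level.
Nora: 584 km³ × (910/999.7) = 531.6 km³ of water.
Total added water ≈ 5.316×10^11 m³ over 3.52×10^14 m² → Δh = 1.51×10^-3 m = 0.151 cm.

≈ 0.151 cm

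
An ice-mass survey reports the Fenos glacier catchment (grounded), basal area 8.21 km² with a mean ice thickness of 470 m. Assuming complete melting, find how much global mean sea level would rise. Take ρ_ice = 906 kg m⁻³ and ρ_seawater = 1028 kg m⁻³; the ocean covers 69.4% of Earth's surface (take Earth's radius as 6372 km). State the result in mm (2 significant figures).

≈ 9.6×10^-3 mm

Fenos: ice volume = 8.21 km² × 470 m = 3.859 km³; 3.859 × (906/1028) = 3.401 km³ of water.
Spread over 3.54×10^14 m² of ocean, Δh = 3.401×10^9 / 3.54×10^14 = 9.60×10^-6 m = 9.6×10^-3 mm.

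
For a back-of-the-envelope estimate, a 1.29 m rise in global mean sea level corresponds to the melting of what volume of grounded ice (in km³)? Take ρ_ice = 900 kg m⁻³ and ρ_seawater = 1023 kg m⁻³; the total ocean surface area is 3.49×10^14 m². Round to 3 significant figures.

≈ 5.12×10^5 km³

Required water volume = Δh × A = 1.29 m × 3.49×10^14 m² = 4.502×10^14 m³ = 4.502×10^5 km³.
Ice volume = water volume × ρ_w/ρ_ice = 4.502×10^5 × 1023/900 = 5.12×10^5 km³.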